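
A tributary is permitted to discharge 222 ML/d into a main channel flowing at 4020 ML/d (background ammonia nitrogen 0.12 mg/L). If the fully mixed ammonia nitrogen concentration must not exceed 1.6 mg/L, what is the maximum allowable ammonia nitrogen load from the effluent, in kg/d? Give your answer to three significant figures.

Mass balance at the limit: 4020·0.1200 + 222.0·Cₑ = 4242·1.6 → Cₑ = 28.40 mg/L.
222.0 ML/d = 2.569 m³/s. Load = 2.569 m³/s × 28.40 g/m³ × 86 400 s/d = 6305 kg/d.

6300 kg/d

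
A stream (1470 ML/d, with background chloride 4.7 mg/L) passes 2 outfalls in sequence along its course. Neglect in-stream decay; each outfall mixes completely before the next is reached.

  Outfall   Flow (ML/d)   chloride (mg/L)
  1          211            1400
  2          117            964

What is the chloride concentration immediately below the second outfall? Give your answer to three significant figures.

231 mg/L

Below outfall 1: Q → 1681 ML/d, C = (1470·4.700 + 211.0·1400)/1681 = 179.8 mg/L.
Below outfall 2: Q → 1798 ML/d, C = (1681·179.8 + 117.0·964.0)/1798 = 230.9 mg/L.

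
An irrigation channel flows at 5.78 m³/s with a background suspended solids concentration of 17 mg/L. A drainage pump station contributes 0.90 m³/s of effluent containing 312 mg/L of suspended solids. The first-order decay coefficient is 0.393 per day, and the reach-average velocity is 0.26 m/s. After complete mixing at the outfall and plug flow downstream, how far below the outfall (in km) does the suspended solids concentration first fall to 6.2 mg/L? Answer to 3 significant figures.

Mass balance: C = (5.780·17.00 + 0.9000·312.0) / 6.680 = 379.1/6.680 = 56.75 mg/L.
Set 56.75·exp(−k·t) = 6.2 → t = ln(56.75/6.2)/k = 486700 s = 135.2 h.
Distance = v·t = 0.26·486700 = 126600 m = 126.6 km.

127 km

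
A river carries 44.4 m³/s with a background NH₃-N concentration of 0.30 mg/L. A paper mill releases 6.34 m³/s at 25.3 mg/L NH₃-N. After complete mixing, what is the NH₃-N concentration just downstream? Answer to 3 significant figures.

Mass balance: C = (44.40·0.3000 + 6.340·25.30) / 50.74 = 173.7/50.74 = 3.424 mg/L.

3.42 mg/L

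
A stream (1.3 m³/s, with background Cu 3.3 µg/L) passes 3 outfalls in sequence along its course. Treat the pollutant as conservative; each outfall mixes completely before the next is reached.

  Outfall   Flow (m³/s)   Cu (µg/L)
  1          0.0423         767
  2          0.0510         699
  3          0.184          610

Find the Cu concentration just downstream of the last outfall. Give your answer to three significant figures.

Below outfall 1: Q → 1.342 m³/s, C = (1.300·3.300 + 0.04230·767.0)/1.342 = 27.37 µg/L.
Below outfall 2: Q → 1.393 m³/s, C = (1.342·27.37 + 0.05100·699.0)/1.393 = 51.95 µg/L.
Below outfall 3: Q → 1.577 m³/s, C = (1.393·51.95 + 0.1840·610.0)/1.577 = 117.1 µg/L.

117 µg/L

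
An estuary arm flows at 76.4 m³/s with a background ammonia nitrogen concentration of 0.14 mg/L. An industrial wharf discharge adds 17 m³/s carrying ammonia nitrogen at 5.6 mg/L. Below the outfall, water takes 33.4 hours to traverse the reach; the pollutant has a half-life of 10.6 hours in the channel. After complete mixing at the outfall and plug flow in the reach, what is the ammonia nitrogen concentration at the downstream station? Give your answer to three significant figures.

Conservation of mass: C = (76.40·0.1400 + 17.00·5.600) / 93.40 = 105.9/93.40 = 1.134 mg/L.
Half-life 10.6 h → k = ln 2 / 10.6 = 0.06539 h⁻¹ = 1.569 d⁻¹.
After decay, C = 1.134 × e^(−kt) = 1.134 × 0.1126 = 0.1276 mg/L.

0.128 mg/L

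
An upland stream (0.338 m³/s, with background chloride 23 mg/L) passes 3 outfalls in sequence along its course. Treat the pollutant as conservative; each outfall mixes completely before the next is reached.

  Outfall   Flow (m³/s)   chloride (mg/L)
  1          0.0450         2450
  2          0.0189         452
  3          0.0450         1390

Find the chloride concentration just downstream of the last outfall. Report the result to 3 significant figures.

Below outfall 1: Q → 0.3830 m³/s, C = (0.3380·23.00 + 0.04500·2450)/0.3830 = 308.2 mg/L.
Below outfall 2: Q → 0.4019 m³/s, C = (0.3830·308.2 + 0.01890·452.0)/0.4019 = 314.9 mg/L.
Below outfall 3: Q → 0.4469 m³/s, C = (0.4019·314.9 + 0.04500·1390)/0.4469 = 423.2 mg/L.

423 mg/L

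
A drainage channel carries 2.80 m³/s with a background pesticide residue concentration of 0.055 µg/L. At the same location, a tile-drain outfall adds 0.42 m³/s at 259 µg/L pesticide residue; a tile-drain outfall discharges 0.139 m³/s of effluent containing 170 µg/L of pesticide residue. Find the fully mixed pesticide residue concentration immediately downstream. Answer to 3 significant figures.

39.5 µg/L

Mass balance: C = (2.800·0.05500 + 0.4200·259.0 + 0.1390·170.0) / 3.359 = 132.6/3.359 = 39.47 µg/L.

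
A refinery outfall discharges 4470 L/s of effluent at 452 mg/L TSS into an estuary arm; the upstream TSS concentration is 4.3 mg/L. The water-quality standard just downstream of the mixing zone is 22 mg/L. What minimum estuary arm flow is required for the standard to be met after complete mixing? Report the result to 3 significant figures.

109000 L/s

Set C_mix = 22: (Q·4.300 + 4470·452.0) / (Q + 4470) = 22
→ Q = 4470·(452.0 − 22)/(22 − 4.300) = 108600 L/s.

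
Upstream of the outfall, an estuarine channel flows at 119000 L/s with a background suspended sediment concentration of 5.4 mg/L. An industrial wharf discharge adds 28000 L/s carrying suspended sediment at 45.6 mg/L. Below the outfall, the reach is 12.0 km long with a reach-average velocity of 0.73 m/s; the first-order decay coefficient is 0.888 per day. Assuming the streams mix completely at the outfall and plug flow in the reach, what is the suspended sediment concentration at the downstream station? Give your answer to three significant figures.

Flow-weighted average: C = (119000·5.400 + 28000·45.60) / 147000 = 1919000/147000 = 13.06 mg/L.
Travel time t = 12.0·1000 / 0.73 = 16440 s = 4.566 h.
First-order decay: C = 13.06·exp(−k·t) = 13.06·0.8446 = 11.03 mg/L.

11.0 mg/L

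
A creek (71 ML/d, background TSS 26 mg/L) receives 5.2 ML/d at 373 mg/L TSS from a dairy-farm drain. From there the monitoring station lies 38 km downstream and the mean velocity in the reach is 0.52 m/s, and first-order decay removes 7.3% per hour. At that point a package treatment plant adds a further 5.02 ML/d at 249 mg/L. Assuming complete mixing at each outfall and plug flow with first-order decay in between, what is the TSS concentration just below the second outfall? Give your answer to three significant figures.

25.4 mg/L

Conservation of mass: C = (71.00·26.00 + 5.200·373.0) / 76.20 = 3786/76.20 = 49.68 mg/L; combined flow 76.20 ML/d.
Travel time t = 38·1000 / 0.52 = 73080 s = 20.30 h.
7.3%/h lost → k = −ln(1 − 0.073) = 0.07580 h⁻¹.
Applying C = C₀e^(−kt): 49.68 × 0.2147 = 10.66 mg/L.
At the second outfall, C = (76.20·10.66 + 5.020·249.0) / (76.20 + 5.020) = 25.40 mg/L.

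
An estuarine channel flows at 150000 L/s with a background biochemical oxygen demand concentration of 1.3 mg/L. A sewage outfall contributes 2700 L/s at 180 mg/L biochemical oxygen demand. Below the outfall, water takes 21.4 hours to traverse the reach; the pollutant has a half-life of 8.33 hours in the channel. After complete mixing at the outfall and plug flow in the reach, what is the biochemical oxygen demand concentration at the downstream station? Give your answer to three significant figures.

Conservation of mass: C = (150000·1.300 + 2700·180.0) / 152700 = 681000/152700 = 4.460 mg/L.
Half-life 8.33 h → k = ln 2 / 8.33 = 0.08321 h⁻¹ = 1.997 d⁻¹.
After decay, C = 4.460 × e^(−kt) = 4.460 × 0.1685 = 0.7515 mg/L.

0.752 mg/L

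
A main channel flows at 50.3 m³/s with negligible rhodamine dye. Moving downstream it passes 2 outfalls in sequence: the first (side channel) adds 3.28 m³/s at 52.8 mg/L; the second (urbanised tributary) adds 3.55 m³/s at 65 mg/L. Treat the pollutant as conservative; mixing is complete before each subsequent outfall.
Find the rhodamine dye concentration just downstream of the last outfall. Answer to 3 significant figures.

Outfall 1: combined Q = 53.58 m³/s; C = (50.30·0 + 3.280·52.80)/53.58 = 3.232 mg/L.
Outfall 2: combined Q = 57.13 m³/s; C = (53.58·3.232 + 3.550·65.00)/57.13 = 7.070 mg/L.

7.07 mg/L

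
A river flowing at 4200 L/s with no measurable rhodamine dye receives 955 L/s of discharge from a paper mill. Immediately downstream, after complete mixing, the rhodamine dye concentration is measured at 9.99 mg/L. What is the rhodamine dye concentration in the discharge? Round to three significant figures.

53.9 mg/L

Mass balance: 4200·0 + 955.0·Cₑ = 5155·9.990
→ Cₑ = (5155·9.990 − 4200·0) / 955.0 = 53.93 mg/L.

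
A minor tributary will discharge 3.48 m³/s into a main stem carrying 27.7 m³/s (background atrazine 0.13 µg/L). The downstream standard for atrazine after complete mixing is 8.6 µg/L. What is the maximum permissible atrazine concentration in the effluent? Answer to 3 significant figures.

At the limit, (Qr·Cr + Qe·Cₑ)/(Qr + Qe) = 8.6:
Cₑ = (31.18·8.6 − 27.70·0.1300) / 3.480 = 76.02 µg/L.

76.0 µg/L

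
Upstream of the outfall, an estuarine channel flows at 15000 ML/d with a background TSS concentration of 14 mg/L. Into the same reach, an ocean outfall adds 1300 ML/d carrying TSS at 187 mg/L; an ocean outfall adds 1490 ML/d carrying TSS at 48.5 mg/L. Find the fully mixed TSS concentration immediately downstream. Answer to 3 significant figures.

Mass balance: C = (15000·14.00 + 1300·187.0 + 1490·48.50) / 17790 = 525400/17790 = 29.53 mg/L.

29.5 mg/L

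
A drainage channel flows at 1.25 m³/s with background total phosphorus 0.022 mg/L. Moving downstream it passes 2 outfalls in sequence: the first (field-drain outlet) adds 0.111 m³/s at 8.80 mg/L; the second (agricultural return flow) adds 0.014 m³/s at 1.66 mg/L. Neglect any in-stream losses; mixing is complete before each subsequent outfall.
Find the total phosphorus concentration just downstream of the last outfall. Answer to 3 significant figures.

0.747 mg/L

Below outfall 1: Q → 1.361 m³/s, C = (1.250·0.02200 + 0.1110·8.800)/1.361 = 0.7379 mg/L.
Below outfall 2: Q → 1.375 m³/s, C = (1.361·0.7379 + 0.01400·1.660)/1.375 = 0.7473 mg/L.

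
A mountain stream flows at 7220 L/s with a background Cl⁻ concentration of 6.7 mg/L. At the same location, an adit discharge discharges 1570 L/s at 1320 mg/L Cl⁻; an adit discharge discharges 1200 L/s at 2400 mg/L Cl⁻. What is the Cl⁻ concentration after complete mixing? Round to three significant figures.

501 mg/L

Flow-weighted average: C = (7220·6.700 + 1570·1320 + 1200·2400) / 9990 = 5001000/9990 = 500.6 mg/L.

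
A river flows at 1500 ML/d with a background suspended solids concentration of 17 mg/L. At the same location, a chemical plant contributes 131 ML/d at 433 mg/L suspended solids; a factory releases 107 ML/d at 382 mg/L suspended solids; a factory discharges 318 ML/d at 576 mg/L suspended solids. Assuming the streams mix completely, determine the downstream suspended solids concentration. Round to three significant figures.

After mixing, C = (1500·17.00 + 131.0·433.0 + 107.0·382.0 + 318.0·576.0) / 2056 = 306300/2056 = 149.0 mg/L.

149 mg/L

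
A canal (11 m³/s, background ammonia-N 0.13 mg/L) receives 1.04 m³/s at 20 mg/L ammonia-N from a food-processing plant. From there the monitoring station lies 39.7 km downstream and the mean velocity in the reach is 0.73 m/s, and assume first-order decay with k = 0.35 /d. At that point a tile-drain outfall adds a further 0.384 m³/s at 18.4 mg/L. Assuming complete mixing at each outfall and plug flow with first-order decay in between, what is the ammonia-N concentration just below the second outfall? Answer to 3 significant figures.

2.00 mg/L

Mixed concentration C = ΣQC/ΣQ = (11.00·0.1300 + 1.040·20.00) / 12.04 = 22.23/12.04 = 1.846 mg/L; combined flow 12.04 m³/s.
Travel time t = 39.7·1000 / 0.73 = 54380 s = 15.11 h.
After decay, C = 1.846 × e^(−kt) = 1.846 × 0.8023 = 1.481 mg/L.
Second outfall: C = (12.04·1.481 + 0.3840·18.40)/12.42 = 2.004 mg/L.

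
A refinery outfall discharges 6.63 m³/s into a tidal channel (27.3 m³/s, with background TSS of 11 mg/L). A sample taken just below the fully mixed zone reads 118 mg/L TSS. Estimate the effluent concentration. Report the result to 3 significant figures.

Mass balance: 27.30·11.00 + 6.630·Cₑ = 33.93·118.0
→ Cₑ = (33.93·118.0 − 27.30·11.00) / 6.630 = 558.6 mg/L.

559 mg/L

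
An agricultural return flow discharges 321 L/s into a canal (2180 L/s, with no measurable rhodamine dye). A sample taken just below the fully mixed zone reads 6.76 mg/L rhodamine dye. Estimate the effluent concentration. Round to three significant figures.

Mass balance: 2180·0 + 321.0·Cₑ = 2501·6.760
→ Cₑ = (2501·6.760 − 2180·0) / 321.0 = 52.67 mg/L.

52.7 mg/L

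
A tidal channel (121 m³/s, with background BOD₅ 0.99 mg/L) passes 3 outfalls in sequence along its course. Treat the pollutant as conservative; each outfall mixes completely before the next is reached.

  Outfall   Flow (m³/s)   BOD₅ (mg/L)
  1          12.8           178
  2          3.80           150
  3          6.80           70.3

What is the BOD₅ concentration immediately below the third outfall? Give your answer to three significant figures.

23.9 mg/L

Below outfall 1: Q → 133.8 m³/s, C = (121.0·0.9900 + 12.80·178.0)/133.8 = 17.92 mg/L.
Below outfall 2: Q → 137.6 m³/s, C = (133.8·17.92 + 3.800·150.0)/137.6 = 21.57 mg/L.
Below outfall 3: Q → 144.4 m³/s, C = (137.6·21.57 + 6.800·70.30)/144.4 = 23.87 mg/L.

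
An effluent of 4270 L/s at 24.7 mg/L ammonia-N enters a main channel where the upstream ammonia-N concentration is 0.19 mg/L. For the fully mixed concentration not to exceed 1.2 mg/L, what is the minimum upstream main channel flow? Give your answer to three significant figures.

99400 L/s

Set C_mix = 1.2: (Q·0.1900 + 4270·24.70) / (Q + 4270) = 1.2
→ Q = 4270·(24.70 − 1.2)/(1.2 − 0.1900) = 99350 L/s.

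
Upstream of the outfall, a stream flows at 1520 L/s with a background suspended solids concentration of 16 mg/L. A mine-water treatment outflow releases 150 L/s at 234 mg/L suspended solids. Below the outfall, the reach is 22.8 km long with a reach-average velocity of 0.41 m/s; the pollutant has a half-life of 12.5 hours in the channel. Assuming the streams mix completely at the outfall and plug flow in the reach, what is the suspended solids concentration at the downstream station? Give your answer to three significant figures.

After mixing, C = (1520·16.00 + 150.0·234.0) / 1670 = 59420/1670 = 35.58 mg/L.
Travel time t = 22.8·1000 / 0.41 = 55610 s = 15.45 h.
Half-life 12.5 h → k = ln 2 / 12.5 = 0.05545 h⁻¹ = 1.331 d⁻¹.
Applying C = C₀e^(−kt): 35.58 × 0.4246 = 15.11 mg/L.

15.1 mg/L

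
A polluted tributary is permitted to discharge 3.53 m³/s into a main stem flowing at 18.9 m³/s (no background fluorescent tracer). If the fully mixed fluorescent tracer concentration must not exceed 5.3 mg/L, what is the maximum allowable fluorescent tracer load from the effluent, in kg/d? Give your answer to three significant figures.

Mass balance at the limit: 18.90·0 + 3.530·Cₑ = 22.43·5.3 → Cₑ = 33.68 mg/L.
Load = 3.530 m³/s × 33.68 g/m³ × 86 400 s/d = 10270 kg/d.

10300 kg/d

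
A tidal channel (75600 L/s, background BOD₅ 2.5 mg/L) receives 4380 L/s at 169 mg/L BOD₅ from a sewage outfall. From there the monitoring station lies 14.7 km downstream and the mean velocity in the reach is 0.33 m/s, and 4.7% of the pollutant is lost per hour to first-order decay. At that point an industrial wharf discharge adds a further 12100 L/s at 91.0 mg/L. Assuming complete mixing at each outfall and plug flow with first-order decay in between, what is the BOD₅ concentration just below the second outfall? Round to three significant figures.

17.5 mg/L

Flow-weighted average: C = (75600·2.500 + 4380·169.0) / 79980 = 929200/79980 = 11.62 mg/L; combined flow 79980 L/s.
Travel time t = 14.7·1000 / 0.33 = 44550 s = 12.37 h.
4.7%/h lost → k = −ln(1 − 0.047) = 0.04814 h⁻¹.
Decay over the reach: 11.62·exp(−kt) = 11.62·0.5512 = 6.404 mg/L.
At the second outfall, C = (79980·6.404 + 12100·91.00) / (79980 + 12100) = 17.52 mg/L.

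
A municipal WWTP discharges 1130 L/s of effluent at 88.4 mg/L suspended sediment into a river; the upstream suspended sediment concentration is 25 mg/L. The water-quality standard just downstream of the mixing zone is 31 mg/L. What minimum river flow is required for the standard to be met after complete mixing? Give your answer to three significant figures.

Set C_mix = 31: (Q·25.00 + 1130·88.40) / (Q + 1130) = 31
→ Q = 1130·(88.40 − 31)/(31 − 25.00) = 10810 L/s.

10800 L/s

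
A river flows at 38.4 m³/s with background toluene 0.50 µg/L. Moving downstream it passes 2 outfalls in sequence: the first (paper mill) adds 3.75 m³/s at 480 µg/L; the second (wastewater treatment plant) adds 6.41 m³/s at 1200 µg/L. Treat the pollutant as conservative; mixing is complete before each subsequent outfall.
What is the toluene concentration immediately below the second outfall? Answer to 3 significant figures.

After outfall 1: Q = 38.40 + 3.750 = 42.15 m³/s; C = (38.40·0.5000 + 3.750·480.0)/42.15 = 43.16 µg/L.
After outfall 2: Q = 42.15 + 6.410 = 48.56 m³/s; C = (42.15·43.16 + 6.410·1200)/48.56 = 195.9 µg/L.

196 µg/L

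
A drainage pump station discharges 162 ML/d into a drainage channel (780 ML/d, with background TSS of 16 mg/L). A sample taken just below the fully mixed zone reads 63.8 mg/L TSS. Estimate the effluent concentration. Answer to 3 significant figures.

294 mg/L

Mass balance: 780.0·16.00 + 162.0·Cₑ = 942.0·63.80
→ Cₑ = (942.0·63.80 − 780.0·16.00) / 162.0 = 293.9 mg/L.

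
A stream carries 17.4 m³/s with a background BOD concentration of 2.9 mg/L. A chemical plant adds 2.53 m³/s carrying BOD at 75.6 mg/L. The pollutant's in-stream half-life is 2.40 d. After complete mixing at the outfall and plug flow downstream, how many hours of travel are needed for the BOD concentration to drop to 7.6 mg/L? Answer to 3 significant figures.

38.8 h

Mixed concentration C = ΣQC/ΣQ = (17.40·2.900 + 2.530·75.60) / 19.93 = 241.7/19.93 = 12.13 mg/L.
Half-life 2.40 d → k = ln 2 / 2.40 = 0.2888 d⁻¹.
12.13·exp(−k·t) = 7.6 → t = ln(12.13/7.6)/k = 139800 s = 38.84 h.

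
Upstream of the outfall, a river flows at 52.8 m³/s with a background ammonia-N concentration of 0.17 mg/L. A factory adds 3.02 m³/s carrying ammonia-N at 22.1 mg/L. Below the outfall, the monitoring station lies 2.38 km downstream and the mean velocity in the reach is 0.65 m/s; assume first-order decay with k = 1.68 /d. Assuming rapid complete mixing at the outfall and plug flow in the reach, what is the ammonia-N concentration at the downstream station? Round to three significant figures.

1.26 mg/L

After mixing, C = (52.80·0.1700 + 3.020·22.10) / 55.82 = 75.72/55.82 = 1.356 mg/L.
Travel time t = 2.38·1000 / 0.65 = 3662 s = 1.017 h.
After decay, C = 1.356 × e^(−kt) = 1.356 × 0.9313 = 1.263 mg/L.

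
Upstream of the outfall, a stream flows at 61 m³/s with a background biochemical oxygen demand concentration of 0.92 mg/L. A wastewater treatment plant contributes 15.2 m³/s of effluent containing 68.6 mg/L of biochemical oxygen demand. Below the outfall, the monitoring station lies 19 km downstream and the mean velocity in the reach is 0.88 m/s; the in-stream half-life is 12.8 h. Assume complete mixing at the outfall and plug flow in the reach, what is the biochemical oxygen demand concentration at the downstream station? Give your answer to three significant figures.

Mass balance: C = (61.00·0.9200 + 15.20·68.60) / 76.20 = 1099/76.20 = 14.42 mg/L.
Travel time t = 19·1000 / 0.88 = 21590 s = 5.997 h.
Half-life 12.8 h → k = ln 2 / 12.8 = 0.05415 h⁻¹ = 1.300 d⁻¹.
Decay over the reach: 14.42·exp(−kt) = 14.42·0.7227 = 10.42 mg/L.

10.4 mg/L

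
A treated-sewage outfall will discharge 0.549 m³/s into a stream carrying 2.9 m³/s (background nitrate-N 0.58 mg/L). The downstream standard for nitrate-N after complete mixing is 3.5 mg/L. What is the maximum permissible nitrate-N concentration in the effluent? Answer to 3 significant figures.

At the limit, (Qr·Cr + Qe·Cₑ)/(Qr + Qe) = 3.5:
Cₑ = (3.449·3.5 − 2.900·0.5800) / 0.5490 = 18.92 mg/L.

18.9 mg/L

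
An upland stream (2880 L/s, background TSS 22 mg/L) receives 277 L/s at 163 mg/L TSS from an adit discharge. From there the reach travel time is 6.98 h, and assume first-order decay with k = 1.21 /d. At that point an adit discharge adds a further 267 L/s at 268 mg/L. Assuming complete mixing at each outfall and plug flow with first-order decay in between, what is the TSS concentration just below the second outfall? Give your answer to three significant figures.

Flow-weighted average: C = (2880·22.00 + 277.0·163.0) / 3157 = 108500/3157 = 34.37 mg/L; combined flow 3157 L/s.
After decay, C = 34.37 × e^(−kt) = 34.37 × 0.7033 = 24.18 mg/L.
Second outfall: C = (3157·24.18 + 267.0·268.0)/3424 = 43.19 mg/L.

43.2 mg/L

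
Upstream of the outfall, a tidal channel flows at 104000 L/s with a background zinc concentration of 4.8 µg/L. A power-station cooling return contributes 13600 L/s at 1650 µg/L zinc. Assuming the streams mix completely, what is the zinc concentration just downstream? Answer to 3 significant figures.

Conservation of mass: C = (104000·4.800 + 13600·1650) / 117600 = 22940000/117600 = 195.1 µg/L.

195 µg/L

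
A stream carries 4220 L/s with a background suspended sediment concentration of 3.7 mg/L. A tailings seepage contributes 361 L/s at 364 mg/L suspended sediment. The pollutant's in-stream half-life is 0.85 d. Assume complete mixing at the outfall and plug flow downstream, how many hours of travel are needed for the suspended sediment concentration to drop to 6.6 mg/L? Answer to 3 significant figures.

Flow-weighted average: C = (4220·3.700 + 361.0·364.0) / 4581 = 147000/4581 = 32.09 mg/L.
Half-life 0.85 d → k = ln 2 / 0.85 = 0.8155 d⁻¹.
32.09·exp(−k·t) = 6.6 → t = ln(32.09/6.6)/k = 167600 s = 46.55 h.

46.5 h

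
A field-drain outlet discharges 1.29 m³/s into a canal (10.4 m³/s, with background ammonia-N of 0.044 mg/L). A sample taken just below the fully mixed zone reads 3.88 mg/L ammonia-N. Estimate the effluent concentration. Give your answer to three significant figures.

34.8 mg/L

Mass balance: 10.40·0.04400 + 1.290·Cₑ = 11.69·3.880
→ Cₑ = (11.69·3.880 − 10.40·0.04400) / 1.290 = 34.81 mg/L.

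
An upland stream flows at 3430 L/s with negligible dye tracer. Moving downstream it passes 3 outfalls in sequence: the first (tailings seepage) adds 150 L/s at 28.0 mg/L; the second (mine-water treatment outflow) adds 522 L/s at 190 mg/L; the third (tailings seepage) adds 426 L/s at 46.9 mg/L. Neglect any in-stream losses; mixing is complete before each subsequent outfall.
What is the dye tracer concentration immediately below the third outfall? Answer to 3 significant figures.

After outfall 1: Q = 3430 + 150.0 = 3580 L/s; C = (3430·0 + 150.0·28.00)/3580 = 1.173 mg/L.
After outfall 2: Q = 3580 + 522.0 = 4102 L/s; C = (3580·1.173 + 522.0·190.0)/4102 = 25.20 mg/L.
After outfall 3: Q = 4102 + 426.0 = 4528 L/s; C = (4102·25.20 + 426.0·46.90)/4528 = 27.24 mg/L.

27.2 mg/L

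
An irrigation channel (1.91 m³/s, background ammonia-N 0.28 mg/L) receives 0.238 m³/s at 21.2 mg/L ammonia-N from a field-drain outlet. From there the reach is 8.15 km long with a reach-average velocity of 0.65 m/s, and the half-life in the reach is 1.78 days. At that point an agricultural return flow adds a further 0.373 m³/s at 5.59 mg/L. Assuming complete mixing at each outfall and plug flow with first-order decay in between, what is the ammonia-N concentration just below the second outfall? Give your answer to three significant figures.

After mixing, C = (1.910·0.2800 + 0.2380·21.20) / 2.148 = 5.580/2.148 = 2.598 mg/L; combined flow 2.148 m³/s.
Travel time t = 8.15·1000 / 0.65 = 12540 s = 3.483 h.
Half-life 1.78 d → k = ln 2 / 1.78 = 0.3894 d⁻¹.
Applying C = C₀e^(−kt): 2.598 × 0.9451 = 2.455 mg/L.
At the second outfall, C = (2.148·2.455 + 0.3730·5.590) / (2.148 + 0.3730) = 2.919 mg/L.

2.92 mg/L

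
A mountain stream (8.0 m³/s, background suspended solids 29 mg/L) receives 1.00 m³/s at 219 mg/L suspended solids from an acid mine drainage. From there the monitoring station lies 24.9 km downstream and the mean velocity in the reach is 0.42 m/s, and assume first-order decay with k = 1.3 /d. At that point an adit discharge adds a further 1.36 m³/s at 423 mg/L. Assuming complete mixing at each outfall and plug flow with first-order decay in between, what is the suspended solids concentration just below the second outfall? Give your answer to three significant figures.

After mixing, C = (8.000·29.00 + 1.000·219.0) / 9.000 = 451.0/9.000 = 50.11 mg/L; combined flow 9.000 m³/s.
Travel time t = 24.9·1000 / 0.42 = 59290 s = 16.47 h.
Applying C = C₀e^(−kt): 50.11 × 0.4098 = 20.54 mg/L.
Second outfall: C = (9.000·20.54 + 1.360·423.0)/10.36 = 73.37 mg/L.

73.4 mg/L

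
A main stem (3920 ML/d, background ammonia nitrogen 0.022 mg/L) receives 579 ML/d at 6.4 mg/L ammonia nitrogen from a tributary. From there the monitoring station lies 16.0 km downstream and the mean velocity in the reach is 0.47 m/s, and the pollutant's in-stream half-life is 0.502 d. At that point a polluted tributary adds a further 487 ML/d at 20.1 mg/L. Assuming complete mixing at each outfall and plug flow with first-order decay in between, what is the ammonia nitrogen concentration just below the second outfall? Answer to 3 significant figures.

2.40 mg/L

After mixing, C = (3920·0.02200 + 579.0·6.400) / 4499 = 3792/4499 = 0.8428 mg/L; combined flow 4499 ML/d.
Travel time t = 16.0·1000 / 0.47 = 34040 s = 9.456 h.
Half-life 0.502 d → k = ln 2 / 0.502 = 1.381 d⁻¹.
First-order decay: C = 0.8428·exp(−k·t) = 0.8428·0.5804 = 0.4892 mg/L.
At the second outfall, C = (4499·0.4892 + 487.0·20.10) / (4499 + 487.0) = 2.405 mg/L.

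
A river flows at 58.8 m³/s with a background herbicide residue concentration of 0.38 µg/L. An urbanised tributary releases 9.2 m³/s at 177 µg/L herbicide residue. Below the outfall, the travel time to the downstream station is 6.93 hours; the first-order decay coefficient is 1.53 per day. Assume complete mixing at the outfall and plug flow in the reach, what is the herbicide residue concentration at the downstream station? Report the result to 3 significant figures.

15.6 µg/L

After mixing, C = (58.80·0.3800 + 9.200·177.0) / 68.00 = 1651/68.00 = 24.28 µg/L.
After decay, C = 24.28 × e^(−kt) = 24.28 × 0.6429 = 15.61 µg/L.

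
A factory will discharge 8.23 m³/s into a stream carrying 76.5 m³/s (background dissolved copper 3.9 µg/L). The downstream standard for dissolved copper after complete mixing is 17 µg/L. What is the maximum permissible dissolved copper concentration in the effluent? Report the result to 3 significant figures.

At the limit, (Qr·Cr + Qe·Cₑ)/(Qr + Qe) = 17:
Cₑ = (84.73·17 − 76.50·3.900) / 8.230 = 138.8 µg/L.

139 µg/L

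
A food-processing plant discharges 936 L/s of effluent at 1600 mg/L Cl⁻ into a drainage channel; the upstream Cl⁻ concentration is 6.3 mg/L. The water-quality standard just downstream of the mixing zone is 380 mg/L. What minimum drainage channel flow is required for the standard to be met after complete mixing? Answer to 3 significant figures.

3060 L/s

Set C_mix = 380: (Q·6.300 + 936.0·1600) / (Q + 936.0) = 380
→ Q = 936.0·(1600 − 380)/(380 − 6.300) = 3056 L/s.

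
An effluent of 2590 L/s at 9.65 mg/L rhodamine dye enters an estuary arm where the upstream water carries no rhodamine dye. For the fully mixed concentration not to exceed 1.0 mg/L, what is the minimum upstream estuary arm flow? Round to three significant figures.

Set C_mix = 1.0: (Q·0 + 2590·9.650) / (Q + 2590) = 1.0
→ Q = 2590·(9.650 − 1.0)/(1.0 − 0) = 22400 L/s.

22400 L/s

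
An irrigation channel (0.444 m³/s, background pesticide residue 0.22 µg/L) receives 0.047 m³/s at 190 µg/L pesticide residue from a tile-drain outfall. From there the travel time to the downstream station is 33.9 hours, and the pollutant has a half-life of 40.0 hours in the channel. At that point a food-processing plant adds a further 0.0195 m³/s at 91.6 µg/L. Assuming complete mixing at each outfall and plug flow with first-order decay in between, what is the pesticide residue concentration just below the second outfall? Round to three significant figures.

Mass balance: C = (0.4440·0.2200 + 0.04700·190.0) / 0.4910 = 9.028/0.4910 = 18.39 µg/L; combined flow 0.4910 m³/s.
Half-life 40.0 h → k = ln 2 / 40.0 = 0.01733 h⁻¹ = 0.4159 d⁻¹.
After decay, C = 18.39 × e^(−kt) = 18.39 × 0.5557 = 10.22 µg/L.
At the second outfall, C = (0.4910·10.22 + 0.01950·91.60) / (0.4910 + 0.01950) = 13.33 µg/L.

13.3 µg/L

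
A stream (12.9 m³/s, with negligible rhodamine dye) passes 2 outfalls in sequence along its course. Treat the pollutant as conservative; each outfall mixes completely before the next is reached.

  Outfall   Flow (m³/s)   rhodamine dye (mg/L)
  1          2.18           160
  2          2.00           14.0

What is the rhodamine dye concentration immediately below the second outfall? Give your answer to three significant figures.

Below outfall 1: Q → 15.08 m³/s, C = (12.90·0 + 2.180·160.0)/15.08 = 23.13 mg/L.
Below outfall 2: Q → 17.08 m³/s, C = (15.08·23.13 + 2.000·14.00)/17.08 = 22.06 mg/L.

22.1 mg/L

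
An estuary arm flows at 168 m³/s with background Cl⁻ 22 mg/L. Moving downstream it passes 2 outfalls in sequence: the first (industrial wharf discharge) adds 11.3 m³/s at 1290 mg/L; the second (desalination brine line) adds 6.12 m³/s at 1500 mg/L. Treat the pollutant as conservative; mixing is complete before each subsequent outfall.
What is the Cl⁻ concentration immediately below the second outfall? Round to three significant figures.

148 mg/L

Outfall 1: combined Q = 179.3 m³/s; C = (168.0·22.00 + 11.30·1290)/179.3 = 101.9 mg/L.
Outfall 2: combined Q = 185.4 m³/s; C = (179.3·101.9 + 6.120·1500)/185.4 = 148.1 mg/L.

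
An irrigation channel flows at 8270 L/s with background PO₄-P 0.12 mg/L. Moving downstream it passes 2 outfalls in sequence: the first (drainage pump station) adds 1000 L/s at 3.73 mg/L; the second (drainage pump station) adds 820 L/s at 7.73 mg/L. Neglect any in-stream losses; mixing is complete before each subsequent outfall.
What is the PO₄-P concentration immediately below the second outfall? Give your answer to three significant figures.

1.10 mg/L

Outfall 1: combined Q = 9270 L/s; C = (8270·0.1200 + 1000·3.730)/9270 = 0.5094 mg/L.
Outfall 2: combined Q = 10090 L/s; C = (9270·0.5094 + 820.0·7.730)/10090 = 1.096 mg/L.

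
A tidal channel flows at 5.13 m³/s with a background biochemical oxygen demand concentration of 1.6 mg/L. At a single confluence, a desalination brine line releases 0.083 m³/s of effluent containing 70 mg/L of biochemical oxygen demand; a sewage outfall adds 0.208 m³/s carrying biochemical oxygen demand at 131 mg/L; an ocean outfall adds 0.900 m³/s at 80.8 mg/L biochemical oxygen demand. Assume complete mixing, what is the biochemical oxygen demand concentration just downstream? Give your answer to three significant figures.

18.0 mg/L

Flow-weighted average: C = (5.130·1.600 + 0.08300·70.00 + 0.2080·131.0 + 0.9000·80.80) / 6.321 = 114.0/6.321 = 18.03 mg/L.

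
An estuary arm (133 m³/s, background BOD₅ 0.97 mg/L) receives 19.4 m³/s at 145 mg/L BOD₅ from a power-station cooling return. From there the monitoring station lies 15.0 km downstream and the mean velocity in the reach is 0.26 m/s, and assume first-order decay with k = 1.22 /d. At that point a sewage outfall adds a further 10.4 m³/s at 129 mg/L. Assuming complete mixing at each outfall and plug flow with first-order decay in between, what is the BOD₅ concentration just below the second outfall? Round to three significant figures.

16.2 mg/L

Conservation of mass: C = (133.0·0.9700 + 19.40·145.0) / 152.4 = 2942/152.4 = 19.30 mg/L; combined flow 152.4 m³/s.
Travel time t = 15.0·1000 / 0.26 = 57690 s = 16.03 h.
Applying C = C₀e^(−kt): 19.30 × 0.4428 = 8.548 mg/L.
At the second outfall, C = (152.4·8.548 + 10.40·129.0) / (152.4 + 10.40) = 16.24 mg/L.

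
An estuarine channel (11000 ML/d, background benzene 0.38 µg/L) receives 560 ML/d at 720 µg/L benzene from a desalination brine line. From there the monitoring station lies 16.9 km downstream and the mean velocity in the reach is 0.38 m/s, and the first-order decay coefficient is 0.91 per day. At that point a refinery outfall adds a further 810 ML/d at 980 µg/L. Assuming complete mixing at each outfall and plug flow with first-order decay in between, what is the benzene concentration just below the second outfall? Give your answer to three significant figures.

Mass balance: C = (11000·0.3800 + 560.0·720.0) / 11560 = 407400/11560 = 35.24 µg/L; combined flow 11560 ML/d.
Travel time t = 16.9·1000 / 0.38 = 44470 s = 12.35 h.
After decay, C = 35.24 × e^(−kt) = 35.24 × 0.6260 = 22.06 µg/L.
Second outfall: C = (11560·22.06 + 810.0·980.0)/12370 = 84.79 µg/L.

84.8 µg/L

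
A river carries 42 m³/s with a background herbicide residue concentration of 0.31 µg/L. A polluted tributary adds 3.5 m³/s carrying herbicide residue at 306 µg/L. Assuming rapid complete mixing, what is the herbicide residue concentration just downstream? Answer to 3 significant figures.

23.8 µg/L

Mass balance: C = (42.00·0.3100 + 3.500·306.0) / 45.50 = 1084/45.50 = 23.82 µg/L.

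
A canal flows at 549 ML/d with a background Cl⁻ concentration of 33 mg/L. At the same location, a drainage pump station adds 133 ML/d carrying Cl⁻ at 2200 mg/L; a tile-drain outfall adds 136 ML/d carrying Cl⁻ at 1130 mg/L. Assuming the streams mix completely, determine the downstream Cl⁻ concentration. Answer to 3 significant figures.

Conservation of mass: C = (549.0·33.00 + 133.0·2200 + 136.0·1130) / 818.0 = 464400/818.0 = 567.7 mg/L.

568 mg/L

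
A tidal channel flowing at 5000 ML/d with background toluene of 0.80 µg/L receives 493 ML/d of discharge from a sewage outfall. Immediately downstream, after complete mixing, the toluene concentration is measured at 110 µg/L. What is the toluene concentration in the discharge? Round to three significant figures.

1220 µg/L

Mass balance: 5000·0.8000 + 493.0·Cₑ = 5493·110.0
→ Cₑ = (5493·110.0 − 5000·0.8000) / 493.0 = 1218 µg/L.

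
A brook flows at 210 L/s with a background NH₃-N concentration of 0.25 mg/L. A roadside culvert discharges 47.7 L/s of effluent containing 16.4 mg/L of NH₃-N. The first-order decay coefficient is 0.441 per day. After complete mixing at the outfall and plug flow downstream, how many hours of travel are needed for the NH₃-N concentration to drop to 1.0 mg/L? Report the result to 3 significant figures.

Flow-weighted average: C = (210.0·0.2500 + 47.70·16.40) / 257.7 = 834.8/257.7 = 3.239 mg/L.
3.239·exp(−k·t) = 1.0 → t = ln(3.239/1.0)/k = 230300 s = 63.97 h.

64.0 h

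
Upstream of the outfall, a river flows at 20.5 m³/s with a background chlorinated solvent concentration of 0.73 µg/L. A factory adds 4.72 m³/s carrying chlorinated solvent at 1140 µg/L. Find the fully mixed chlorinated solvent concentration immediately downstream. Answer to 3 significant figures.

214 µg/L

Flow-weighted average: C = (20.50·0.7300 + 4.720·1140) / 25.22 = 5396/25.22 = 213.9 µg/L.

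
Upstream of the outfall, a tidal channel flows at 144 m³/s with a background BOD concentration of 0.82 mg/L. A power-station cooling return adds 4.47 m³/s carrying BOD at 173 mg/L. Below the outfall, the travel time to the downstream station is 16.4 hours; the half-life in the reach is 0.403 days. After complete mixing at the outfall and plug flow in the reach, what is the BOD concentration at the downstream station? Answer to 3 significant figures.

1.85 mg/L

Flow-weighted average: C = (144.0·0.8200 + 4.470·173.0) / 148.5 = 891.4/148.5 = 6.004 mg/L.
Half-life 0.403 d → k = ln 2 / 0.403 = 1.720 d⁻¹.
After decay, C = 6.004 × e^(−kt) = 6.004 × 0.3087 = 1.854 mg/L.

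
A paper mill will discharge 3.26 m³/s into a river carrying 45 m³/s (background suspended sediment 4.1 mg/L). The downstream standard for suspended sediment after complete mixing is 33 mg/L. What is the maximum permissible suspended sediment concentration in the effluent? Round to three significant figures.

At the limit, (Qr·Cr + Qe·Cₑ)/(Qr + Qe) = 33:
Cₑ = (48.26·33 − 45.00·4.100) / 3.260 = 431.9 mg/L.

432 mg/L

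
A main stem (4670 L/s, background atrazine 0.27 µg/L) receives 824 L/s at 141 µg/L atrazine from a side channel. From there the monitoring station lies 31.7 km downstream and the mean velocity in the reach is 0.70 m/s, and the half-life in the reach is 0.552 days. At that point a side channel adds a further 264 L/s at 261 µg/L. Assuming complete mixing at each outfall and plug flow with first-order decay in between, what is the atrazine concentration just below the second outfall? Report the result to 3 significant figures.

22.5 µg/L

Flow-weighted average: C = (4670·0.2700 + 824.0·141.0) / 5494 = 117400/5494 = 21.38 µg/L; combined flow 5494 L/s.
Travel time t = 31.7·1000 / 0.70 = 45290 s = 12.58 h.
Half-life 0.552 d → k = ln 2 / 0.552 = 1.256 d⁻¹.
First-order decay: C = 21.38·exp(−k·t) = 21.38·0.5178 = 11.07 µg/L.
At the second outfall, C = (5494·11.07 + 264.0·261.0) / (5494 + 264.0) = 22.53 µg/L.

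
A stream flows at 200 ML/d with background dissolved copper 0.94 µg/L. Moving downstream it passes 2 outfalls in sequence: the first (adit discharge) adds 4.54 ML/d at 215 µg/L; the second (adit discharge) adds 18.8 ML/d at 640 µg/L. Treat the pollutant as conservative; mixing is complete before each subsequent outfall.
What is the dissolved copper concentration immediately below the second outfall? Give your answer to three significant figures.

Below outfall 1: Q → 204.5 ML/d, C = (200.0·0.9400 + 4.540·215.0)/204.5 = 5.691 µg/L.
Below outfall 2: Q → 223.3 ML/d, C = (204.5·5.691 + 18.80·640.0)/223.3 = 59.09 µg/L.

59.1 µg/L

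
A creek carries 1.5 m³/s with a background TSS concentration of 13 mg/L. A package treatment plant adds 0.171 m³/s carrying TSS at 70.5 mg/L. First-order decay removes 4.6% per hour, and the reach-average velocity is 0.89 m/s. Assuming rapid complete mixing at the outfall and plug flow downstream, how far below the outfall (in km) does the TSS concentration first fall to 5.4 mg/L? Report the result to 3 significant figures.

85.2 km

Flow-weighted average: C = (1.500·13.00 + 0.1710·70.50) / 1.671 = 31.56/1.671 = 18.88 mg/L.
4.6%/h lost → k = −ln(1 − 0.046) = 0.04709 h⁻¹.
Set 18.88·exp(−k·t) = 5.4 → t = ln(18.88/5.4)/k = 95710 s = 26.58 h.
Distance = v·t = 0.89·95710 = 85180 m = 85.18 km.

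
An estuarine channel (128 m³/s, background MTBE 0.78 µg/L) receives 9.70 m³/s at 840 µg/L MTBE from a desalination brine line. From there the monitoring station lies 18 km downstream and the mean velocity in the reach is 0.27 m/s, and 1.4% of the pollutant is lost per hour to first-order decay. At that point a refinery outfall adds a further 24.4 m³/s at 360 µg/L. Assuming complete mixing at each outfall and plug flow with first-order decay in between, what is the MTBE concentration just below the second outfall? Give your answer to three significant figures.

Mixed concentration C = ΣQC/ΣQ = (128.0·0.7800 + 9.700·840.0) / 137.7 = 8248/137.7 = 59.90 µg/L; combined flow 137.7 m³/s.
Travel time t = 18·1000 / 0.27 = 66670 s = 18.52 h.
1.4%/h lost → k = −ln(1 − 0.014) = 0.01410 h⁻¹.
Decay over the reach: 59.90·exp(−kt) = 59.90·0.7702 = 46.13 µg/L.
Second outfall: C = (137.7·46.13 + 24.40·360.0)/162.1 = 93.38 µg/L.

93.4 µg/L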